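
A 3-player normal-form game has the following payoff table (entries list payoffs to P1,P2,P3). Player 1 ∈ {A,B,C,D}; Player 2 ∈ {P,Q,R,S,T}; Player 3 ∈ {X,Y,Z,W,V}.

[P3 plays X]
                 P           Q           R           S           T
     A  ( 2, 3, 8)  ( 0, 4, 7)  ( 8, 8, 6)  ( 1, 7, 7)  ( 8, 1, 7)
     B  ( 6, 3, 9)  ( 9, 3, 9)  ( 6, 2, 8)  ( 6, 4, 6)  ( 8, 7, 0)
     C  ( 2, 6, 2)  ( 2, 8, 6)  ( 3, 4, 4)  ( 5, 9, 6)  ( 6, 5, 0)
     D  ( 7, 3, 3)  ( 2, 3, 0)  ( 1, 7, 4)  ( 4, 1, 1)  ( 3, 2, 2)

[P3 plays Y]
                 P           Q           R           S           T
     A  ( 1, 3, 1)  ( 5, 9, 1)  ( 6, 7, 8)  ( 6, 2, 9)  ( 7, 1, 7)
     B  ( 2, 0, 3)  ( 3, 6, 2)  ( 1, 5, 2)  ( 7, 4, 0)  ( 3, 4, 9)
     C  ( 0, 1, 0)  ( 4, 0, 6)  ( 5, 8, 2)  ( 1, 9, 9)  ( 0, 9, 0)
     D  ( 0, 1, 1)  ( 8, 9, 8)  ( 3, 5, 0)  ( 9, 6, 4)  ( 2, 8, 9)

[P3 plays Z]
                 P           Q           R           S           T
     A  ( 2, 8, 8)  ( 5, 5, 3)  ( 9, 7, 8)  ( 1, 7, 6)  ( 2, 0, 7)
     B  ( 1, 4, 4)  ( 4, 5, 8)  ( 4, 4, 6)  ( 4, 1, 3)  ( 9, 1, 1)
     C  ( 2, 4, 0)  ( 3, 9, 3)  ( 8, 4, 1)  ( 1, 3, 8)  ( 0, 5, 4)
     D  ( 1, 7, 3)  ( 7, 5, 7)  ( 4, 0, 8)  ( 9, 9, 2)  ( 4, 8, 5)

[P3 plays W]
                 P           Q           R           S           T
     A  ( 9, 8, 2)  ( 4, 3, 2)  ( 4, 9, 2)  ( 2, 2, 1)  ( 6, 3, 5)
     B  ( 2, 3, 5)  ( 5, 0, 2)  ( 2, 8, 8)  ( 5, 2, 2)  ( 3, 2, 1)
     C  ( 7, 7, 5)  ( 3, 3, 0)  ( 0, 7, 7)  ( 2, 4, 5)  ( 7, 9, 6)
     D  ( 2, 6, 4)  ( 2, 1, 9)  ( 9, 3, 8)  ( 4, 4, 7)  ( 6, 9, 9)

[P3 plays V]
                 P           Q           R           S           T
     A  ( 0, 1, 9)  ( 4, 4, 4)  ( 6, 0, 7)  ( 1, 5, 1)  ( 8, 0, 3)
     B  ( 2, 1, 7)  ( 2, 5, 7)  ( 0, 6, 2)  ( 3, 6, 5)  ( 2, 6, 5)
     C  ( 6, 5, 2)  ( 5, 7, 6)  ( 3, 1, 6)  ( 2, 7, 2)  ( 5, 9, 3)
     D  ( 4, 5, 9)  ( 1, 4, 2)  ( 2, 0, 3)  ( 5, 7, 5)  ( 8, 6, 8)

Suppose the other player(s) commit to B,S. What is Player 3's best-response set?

u_3(X vs B,S) = 6
u_3(Y vs B,S) = 0
u_3(Z vs B,S) = 3
u_3(W vs B,S) = 2
u_3(V vs B,S) = 5
max payoff 6 at {X}

BR_3 = {X}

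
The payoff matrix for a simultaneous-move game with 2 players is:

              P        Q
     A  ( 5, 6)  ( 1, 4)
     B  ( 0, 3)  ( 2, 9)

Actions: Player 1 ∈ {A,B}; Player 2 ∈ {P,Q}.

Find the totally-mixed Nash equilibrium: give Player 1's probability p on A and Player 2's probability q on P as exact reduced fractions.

P1 mixes 3/4 on A; P2 mixes 1/6 on P

P1 indiff ⇒ q·5+(1-q)·1 = q·0+(1-q)·2 ⇒ q(5) = (1-q)(1) ⇒ q = 1/6
P2 indiff ⇒ p·6+(1-p)·3 = p·4+(1-p)·9 ⇒ p(2) = (1-p)(6) ⇒ p = 3/4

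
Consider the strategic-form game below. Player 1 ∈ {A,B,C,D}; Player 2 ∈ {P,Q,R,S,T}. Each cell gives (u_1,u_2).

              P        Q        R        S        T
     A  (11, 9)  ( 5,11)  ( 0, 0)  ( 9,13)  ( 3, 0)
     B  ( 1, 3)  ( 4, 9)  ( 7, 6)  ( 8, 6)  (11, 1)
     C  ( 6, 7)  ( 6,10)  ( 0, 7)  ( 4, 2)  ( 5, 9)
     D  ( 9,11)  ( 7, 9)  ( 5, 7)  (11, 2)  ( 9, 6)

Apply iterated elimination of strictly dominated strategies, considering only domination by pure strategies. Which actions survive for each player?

P1 drop C (D beats it: P:9>6 Q:7>6 R:5>0 S:11>4 T:9>5)
P2 drop R (Q beats it: A:11>0 B:9>6 D:9>7)
P2 drop T (P beats it: A:9>0 B:3>1 D:11>6)
P1 drop B (A beats it: P:11>1 Q:5>4 S:9>8)
P1→{A,D} P2→{P,Q,S}

Remaining: P1:{A,D} P2:{P,Q,S}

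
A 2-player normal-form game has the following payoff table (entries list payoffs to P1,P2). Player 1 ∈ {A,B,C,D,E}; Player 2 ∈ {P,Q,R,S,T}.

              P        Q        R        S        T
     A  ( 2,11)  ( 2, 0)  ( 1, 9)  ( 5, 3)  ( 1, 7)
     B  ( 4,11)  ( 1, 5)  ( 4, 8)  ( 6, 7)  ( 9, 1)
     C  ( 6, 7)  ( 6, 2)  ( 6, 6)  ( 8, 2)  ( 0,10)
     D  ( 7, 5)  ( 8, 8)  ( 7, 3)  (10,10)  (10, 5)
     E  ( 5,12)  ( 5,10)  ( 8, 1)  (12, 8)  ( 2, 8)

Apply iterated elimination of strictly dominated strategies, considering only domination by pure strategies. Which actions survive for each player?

Survivors P1:{D,E} P2:{P,Q,S}

P1 drop A (D beats it: P:7>2 Q:8>2 R:7>1 S:10>5 T:10>1)
P1 drop B (D beats it: P:7>4 Q:8>1 R:7>4 S:10>6 T:10>9)
P1 drop C (D beats it: P:7>6 Q:8>6 R:7>6 S:10>8 T:10>0)
P2 drop R (P beats it: D:5>3 E:12>1)
P2 drop T (Q beats it: D:8>5 E:10>8)
P1→{D,E} P2→{P,Q,S}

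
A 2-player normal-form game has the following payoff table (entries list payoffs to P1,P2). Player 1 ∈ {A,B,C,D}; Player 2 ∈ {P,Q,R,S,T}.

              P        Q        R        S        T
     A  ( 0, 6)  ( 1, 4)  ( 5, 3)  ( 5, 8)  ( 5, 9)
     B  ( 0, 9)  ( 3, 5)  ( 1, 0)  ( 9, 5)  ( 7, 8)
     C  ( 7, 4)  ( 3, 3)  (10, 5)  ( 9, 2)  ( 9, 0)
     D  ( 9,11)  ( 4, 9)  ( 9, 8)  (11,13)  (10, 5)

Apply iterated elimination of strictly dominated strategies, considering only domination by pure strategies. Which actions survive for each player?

P1 drop A (C beats it: P:7>0 Q:3>1 R:10>5 S:9>5 T:9>5)
P1 drop B (D beats it: P:9>0 Q:4>3 R:9>1 S:11>9 T:10>7)
P2 drop Q (P beats it: C:4>3 D:11>9)
P2 drop T (P beats it: C:4>0 D:11>5)
P1→{C,D} P2→{P,R,S}

IESDS → P1:{C,D} P2:{P,R,S}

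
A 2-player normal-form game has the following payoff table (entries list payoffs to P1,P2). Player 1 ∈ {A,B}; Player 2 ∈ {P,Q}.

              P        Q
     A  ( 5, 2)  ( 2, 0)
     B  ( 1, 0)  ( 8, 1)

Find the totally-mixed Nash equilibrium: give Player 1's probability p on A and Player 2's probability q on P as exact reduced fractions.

p=1/3, q=3/5

P1 indiff ⇒ q·5+(1-q)·2 = q·1+(1-q)·8 ⇒ q(4) = (1-q)(6) ⇒ q = 3/5
P2 indiff ⇒ p·2+(1-p)·0 = p·0+(1-p)·1 ⇒ p(2) = (1-p)(1) ⇒ p = 1/3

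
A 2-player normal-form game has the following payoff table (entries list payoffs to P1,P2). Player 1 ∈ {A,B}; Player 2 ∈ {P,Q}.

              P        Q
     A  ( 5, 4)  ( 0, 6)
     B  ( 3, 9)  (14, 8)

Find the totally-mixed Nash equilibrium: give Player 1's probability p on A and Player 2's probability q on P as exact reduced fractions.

P1 indiff ⇒ q·5+(1-q)·0 = q·3+(1-q)·14 ⇒ q(2) = (1-q)(14) ⇒ q = 7/8
P2 indiff ⇒ p·4+(1-p)·9 = p·6+(1-p)·8 ⇒ p(-2) = (1-p)(-1) ⇒ p = 1/3

p=1/3, q=7/8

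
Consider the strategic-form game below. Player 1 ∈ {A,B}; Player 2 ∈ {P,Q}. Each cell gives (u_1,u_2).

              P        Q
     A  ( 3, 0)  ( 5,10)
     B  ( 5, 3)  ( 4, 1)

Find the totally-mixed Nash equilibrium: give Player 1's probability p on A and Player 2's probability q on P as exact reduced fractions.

P1 indiff ⇒ q·3+(1-q)·5 = q·5+(1-q)·4 ⇒ q(-2) = (1-q)(-1) ⇒ q = 1/3
P2 indiff ⇒ p·0+(1-p)·3 = p·10+(1-p)·1 ⇒ p(-10) = (1-p)(-2) ⇒ p = 1/6

P1 mixes 1/6 on A; P2 mixes 1/3 on P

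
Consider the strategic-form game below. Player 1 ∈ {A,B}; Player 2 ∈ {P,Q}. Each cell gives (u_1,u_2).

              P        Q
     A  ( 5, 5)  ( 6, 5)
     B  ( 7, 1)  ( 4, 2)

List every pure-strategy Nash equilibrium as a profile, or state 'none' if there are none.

(A,P): not NE [P1→B gives 7>5]
(A,Q): NE
(B,P): not NE [P2→Q gives 2>1]
(B,Q): not NE [P1→A gives 6>4]

NE set: (A,Q)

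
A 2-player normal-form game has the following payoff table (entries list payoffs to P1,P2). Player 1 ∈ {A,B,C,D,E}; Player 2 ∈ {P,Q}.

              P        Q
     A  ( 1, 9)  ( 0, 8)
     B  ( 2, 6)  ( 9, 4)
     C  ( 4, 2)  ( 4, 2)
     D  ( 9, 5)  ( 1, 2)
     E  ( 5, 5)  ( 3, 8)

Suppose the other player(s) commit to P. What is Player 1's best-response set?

u_1(A vs P) = 1
u_1(B vs P) = 2
u_1(C vs P) = 4
u_1(D vs P) = 9
u_1(E vs P) = 5
max payoff 9 at {D}

BR_1 = {D}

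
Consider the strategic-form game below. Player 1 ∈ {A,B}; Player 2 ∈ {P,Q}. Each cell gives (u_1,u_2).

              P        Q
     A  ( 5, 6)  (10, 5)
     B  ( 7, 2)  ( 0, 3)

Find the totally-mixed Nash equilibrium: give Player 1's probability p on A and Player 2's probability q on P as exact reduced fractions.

P1 mixes 1/2 on A; P2 mixes 5/6 on P

P1 indiff ⇒ q·5+(1-q)·10 = q·7+(1-q)·0 ⇒ q(-2) = (1-q)(-10) ⇒ q = 5/6
P2 indiff ⇒ p·6+(1-p)·2 = p·5+(1-p)·3 ⇒ p(1) = (1-p)(1) ⇒ p = 1/2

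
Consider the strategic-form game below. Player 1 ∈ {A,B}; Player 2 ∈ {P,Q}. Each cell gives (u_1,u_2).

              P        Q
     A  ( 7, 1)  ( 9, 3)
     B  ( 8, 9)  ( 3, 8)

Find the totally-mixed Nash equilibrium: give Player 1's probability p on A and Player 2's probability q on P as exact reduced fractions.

P1 indiff ⇒ q·7+(1-q)·9 = q·8+(1-q)·3 ⇒ q(-1) = (1-q)(-6) ⇒ q = 6/7
P2 indiff ⇒ p·1+(1-p)·9 = p·3+(1-p)·8 ⇒ p(-2) = (1-p)(-1) ⇒ p = 1/3

p=1/3, q=6/7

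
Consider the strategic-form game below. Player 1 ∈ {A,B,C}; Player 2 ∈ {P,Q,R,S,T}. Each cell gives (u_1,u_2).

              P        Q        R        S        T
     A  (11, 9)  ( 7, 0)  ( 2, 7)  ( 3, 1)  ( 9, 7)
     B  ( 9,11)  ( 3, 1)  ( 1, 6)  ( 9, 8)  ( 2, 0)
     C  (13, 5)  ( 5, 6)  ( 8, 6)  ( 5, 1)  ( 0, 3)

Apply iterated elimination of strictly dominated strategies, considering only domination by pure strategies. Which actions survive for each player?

P2 drop S (P beats it: A:9>1 B:11>8 C:5>1)
P1 drop B (A beats it: P:11>9 Q:7>3 R:2>1 T:9>2)
P2 drop T (P beats it: A:9>7 C:5>3)
P1→{A,C} P2→{P,Q,R}

Remaining: P1:{A,C} P2:{P,Q,R}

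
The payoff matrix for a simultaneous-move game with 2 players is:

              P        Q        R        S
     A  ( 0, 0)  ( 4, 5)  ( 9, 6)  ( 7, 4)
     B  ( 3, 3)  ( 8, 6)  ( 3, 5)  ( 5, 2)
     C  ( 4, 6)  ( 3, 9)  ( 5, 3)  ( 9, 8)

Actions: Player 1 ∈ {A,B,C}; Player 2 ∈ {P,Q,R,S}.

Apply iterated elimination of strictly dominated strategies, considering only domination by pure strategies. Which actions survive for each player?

Survivors P1:{A,B} P2:{Q,R}

P2 drop P (Q beats it: A:5>0 B:6>3 C:9>6)
P2 drop S (Q beats it: A:5>4 B:6>2 C:9>8)
P1 drop C (A beats it: Q:4>3 R:9>5)
P1→{A,B} P2→{Q,R}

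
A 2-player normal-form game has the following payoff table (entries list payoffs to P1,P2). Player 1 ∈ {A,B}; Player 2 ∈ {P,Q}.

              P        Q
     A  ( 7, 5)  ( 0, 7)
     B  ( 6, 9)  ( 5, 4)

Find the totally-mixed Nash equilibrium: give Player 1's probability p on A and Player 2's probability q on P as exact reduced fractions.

P1 mixes 5/7 on A; P2 mixes 5/6 on P

P1 indiff ⇒ q·7+(1-q)·0 = q·6+(1-q)·5 ⇒ q(1) = (1-q)(5) ⇒ q = 5/6
P2 indiff ⇒ p·5+(1-p)·9 = p·7+(1-p)·4 ⇒ p(-2) = (1-p)(-5) ⇒ p = 5/7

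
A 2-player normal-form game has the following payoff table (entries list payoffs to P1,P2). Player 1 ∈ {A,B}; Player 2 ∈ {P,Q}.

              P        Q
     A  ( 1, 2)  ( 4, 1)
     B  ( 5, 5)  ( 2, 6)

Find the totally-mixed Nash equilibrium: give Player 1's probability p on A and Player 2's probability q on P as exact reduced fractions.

P1 indiff ⇒ q·1+(1-q)·4 = q·5+(1-q)·2 ⇒ q(-4) = (1-q)(-2) ⇒ q = 1/3
P2 indiff ⇒ p·2+(1-p)·5 = p·1+(1-p)·6 ⇒ p(1) = (1-p)(1) ⇒ p = 1/2

(p,q) = (1/2, 1/3)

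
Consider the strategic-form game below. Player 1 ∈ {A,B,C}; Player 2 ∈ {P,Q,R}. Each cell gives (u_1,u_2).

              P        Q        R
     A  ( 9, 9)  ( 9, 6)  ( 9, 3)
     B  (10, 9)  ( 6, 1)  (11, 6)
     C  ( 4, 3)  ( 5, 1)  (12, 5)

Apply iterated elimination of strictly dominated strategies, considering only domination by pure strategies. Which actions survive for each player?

P2 drop Q (P beats it: A:9>6 B:9>1 C:3>1)
P1 drop A (B beats it: P:10>9 R:11>9)
P1→{B,C} P2→{P,R}

IESDS → P1:{B,C} P2:{P,R}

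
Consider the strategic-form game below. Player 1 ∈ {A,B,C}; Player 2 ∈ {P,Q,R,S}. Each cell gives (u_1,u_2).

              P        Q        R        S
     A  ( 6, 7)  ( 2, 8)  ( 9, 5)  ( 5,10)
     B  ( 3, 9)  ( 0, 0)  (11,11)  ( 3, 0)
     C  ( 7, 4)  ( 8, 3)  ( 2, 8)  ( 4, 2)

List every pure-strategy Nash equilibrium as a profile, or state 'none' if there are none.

NE set: (A,S), (B,R)

(A,P): not NE [P1→C gives 7>6; P2→S gives 10>7]
(A,Q): not NE [P1→C gives 8>2; P2→S gives 10>8]
(A,R): not NE [P1→B gives 11>9; P2→S gives 10>5]
(A,S): NE
(B,P): not NE [P1→C gives 7>3; P2→R gives 11>9]
(B,Q): not NE [P1→C gives 8>0; P2→R gives 11>0]
(B,R): NE
(B,S): not NE [P1→A gives 5>3; P2→R gives 11>0]
(C,P): not NE [P2→R gives 8>4]
(C,Q): not NE [P2→R gives 8>3]
(C,R): not NE [P1→B gives 11>2]
(C,S): not NE [P1→A gives 5>4; P2→R gives 8>2]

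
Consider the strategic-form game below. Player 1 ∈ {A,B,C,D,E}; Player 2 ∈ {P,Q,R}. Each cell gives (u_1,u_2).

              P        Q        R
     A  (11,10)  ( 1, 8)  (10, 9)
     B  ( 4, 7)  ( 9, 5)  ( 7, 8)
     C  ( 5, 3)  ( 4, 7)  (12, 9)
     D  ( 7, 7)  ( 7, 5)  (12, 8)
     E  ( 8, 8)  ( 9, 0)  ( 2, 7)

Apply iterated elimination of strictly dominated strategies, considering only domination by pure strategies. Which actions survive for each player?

Survivors P1:{A,C,D} P2:{P,R}

P2 drop Q (R beats it: A:9>8 B:8>5 C:9>7 D:8>5 E:7>0)
P1 drop B (A beats it: P:11>4 R:10>7)
P1 drop E (A beats it: P:11>8 R:10>2)
P1→{A,C,D} P2→{P,R}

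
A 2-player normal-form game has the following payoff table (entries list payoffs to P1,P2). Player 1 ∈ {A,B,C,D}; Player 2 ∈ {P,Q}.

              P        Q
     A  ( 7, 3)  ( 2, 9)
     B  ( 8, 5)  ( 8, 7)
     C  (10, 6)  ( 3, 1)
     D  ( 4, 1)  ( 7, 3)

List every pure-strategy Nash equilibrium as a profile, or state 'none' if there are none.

Nash profiles: (B,Q), (C,P)

(A,P): not NE [P1→C gives 10>7; P2→Q gives 9>3]
(A,Q): not NE [P1→B gives 8>2]
(B,P): not NE [P1→C gives 10>8; P2→Q gives 7>5]
(B,Q): NE
(C,P): NE
(C,Q): not NE [P1→B gives 8>3; P2→P gives 6>1]
(D,P): not NE [P1→C gives 10>4; P2→Q gives 3>1]
(D,Q): not NE [P1→B gives 8>7]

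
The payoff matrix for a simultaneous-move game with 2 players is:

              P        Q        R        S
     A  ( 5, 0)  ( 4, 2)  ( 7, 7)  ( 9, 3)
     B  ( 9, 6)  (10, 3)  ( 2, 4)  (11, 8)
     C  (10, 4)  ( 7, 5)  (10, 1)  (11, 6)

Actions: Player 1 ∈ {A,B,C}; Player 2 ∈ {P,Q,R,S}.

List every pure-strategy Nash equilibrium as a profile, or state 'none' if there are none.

Nash profiles: (B,S), (C,S)

(A,P): not NE [P1→C gives 10>5; P2→R gives 7>0]
(A,Q): not NE [P1→B gives 10>4; P2→R gives 7>2]
(A,R): not NE [P1→C gives 10>7]
(A,S): not NE [P1→C gives 11>9; P2→R gives 7>3]
(B,P): not NE [P1→C gives 10>9; P2→S gives 8>6]
(B,Q): not NE [P2→S gives 8>3]
(B,R): not NE [P1→C gives 10>2; P2→S gives 8>4]
(B,S): NE
(C,P): not NE [P2→S gives 6>4]
(C,Q): not NE [P1→B gives 10>7; P2→S gives 6>5]
(C,R): not NE [P2→S gives 6>1]
(C,S): NE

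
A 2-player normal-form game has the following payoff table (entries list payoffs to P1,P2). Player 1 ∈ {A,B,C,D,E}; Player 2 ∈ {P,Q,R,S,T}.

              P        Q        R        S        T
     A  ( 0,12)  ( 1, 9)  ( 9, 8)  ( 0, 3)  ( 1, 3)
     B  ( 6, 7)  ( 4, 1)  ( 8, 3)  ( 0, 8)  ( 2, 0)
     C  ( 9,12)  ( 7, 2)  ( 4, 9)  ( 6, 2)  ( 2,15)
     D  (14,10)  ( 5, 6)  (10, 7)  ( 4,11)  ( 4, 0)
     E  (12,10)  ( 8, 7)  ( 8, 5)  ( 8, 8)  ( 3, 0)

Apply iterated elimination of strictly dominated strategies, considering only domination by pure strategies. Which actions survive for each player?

Survivors P1:{D,E} P2:{P,S}

P1 drop A (D beats it: P:14>0 Q:5>1 R:10>9 S:4>0 T:4>1)
P1 drop B (D beats it: P:14>6 Q:5>4 R:10>8 S:4>0 T:4>2)
P1 drop C (E beats it: P:12>9 Q:8>7 R:8>4 S:8>6 T:3>2)
P2 drop Q (P beats it: D:10>6 E:10>7)
P2 drop R (P beats it: D:10>7 E:10>5)
P2 drop T (P beats it: D:10>0 E:10>0)
P1→{D,E} P2→{P,S}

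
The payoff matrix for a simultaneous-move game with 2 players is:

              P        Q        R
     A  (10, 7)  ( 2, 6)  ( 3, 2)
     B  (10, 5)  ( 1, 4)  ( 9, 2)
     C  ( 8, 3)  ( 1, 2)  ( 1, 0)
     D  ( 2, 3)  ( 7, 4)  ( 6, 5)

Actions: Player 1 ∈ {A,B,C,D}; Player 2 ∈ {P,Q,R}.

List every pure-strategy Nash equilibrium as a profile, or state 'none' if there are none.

NE set: (A,P), (B,P)

(A,P): NE
(A,Q): not NE [P1→D gives 7>2; P2→P gives 7>6]
(A,R): not NE [P1→B gives 9>3; P2→P gives 7>2]
(B,P): NE
(B,Q): not NE [P1→D gives 7>1; P2→P gives 5>4]
(B,R): not NE [P2→P gives 5>2]
(C,P): not NE [P1→B gives 10>8]
(C,Q): not NE [P1→D gives 7>1; P2→P gives 3>2]
(C,R): not NE [P1→B gives 9>1; P2→P gives 3>0]
(D,P): not NE [P1→B gives 10>2; P2→R gives 5>3]
(D,Q): not NE [P2→R gives 5>4]
(D,R): not NE [P1→B gives 9>6]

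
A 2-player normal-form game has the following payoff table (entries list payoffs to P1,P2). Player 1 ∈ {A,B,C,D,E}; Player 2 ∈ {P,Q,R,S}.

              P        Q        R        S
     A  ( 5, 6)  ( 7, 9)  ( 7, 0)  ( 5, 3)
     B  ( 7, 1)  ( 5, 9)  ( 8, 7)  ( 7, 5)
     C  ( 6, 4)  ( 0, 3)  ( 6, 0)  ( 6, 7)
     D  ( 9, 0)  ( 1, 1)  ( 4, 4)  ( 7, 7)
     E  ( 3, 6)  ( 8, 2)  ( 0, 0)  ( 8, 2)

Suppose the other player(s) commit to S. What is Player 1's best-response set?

argmax u_1 = {E}

u_1(A vs S) = 5
u_1(B vs S) = 7
u_1(C vs S) = 6
u_1(D vs S) = 7
u_1(E vs S) = 8
max payoff 8 at {E}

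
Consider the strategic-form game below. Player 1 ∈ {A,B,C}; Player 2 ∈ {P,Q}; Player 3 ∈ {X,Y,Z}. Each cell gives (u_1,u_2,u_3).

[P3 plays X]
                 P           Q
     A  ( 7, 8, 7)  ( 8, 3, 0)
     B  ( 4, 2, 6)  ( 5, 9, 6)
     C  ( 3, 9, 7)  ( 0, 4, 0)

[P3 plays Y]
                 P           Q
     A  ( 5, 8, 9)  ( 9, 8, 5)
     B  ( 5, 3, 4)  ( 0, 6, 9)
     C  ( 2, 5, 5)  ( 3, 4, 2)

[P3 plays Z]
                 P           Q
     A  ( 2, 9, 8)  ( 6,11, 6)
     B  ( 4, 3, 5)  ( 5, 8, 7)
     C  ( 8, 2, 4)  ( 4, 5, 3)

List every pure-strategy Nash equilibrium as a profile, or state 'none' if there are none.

PSNE = {(A,P,Y), (A,Q,Z)}

(A,P,X): not NE [P3→Y gives 9>7]
(A,P,Y): NE
(A,P,Z): not NE [P1→C gives 8>2; P2→Q gives 11>9; P3→Y gives 9>8]
(A,Q,X): not NE [P2→P gives 8>3; P3→Z gives 6>0]
(A,Q,Y): not NE [P3→Z gives 6>5]
(A,Q,Z): NE
(B,P,X): not NE [P1→A gives 7>4; P2→Q gives 9>2]
(B,P,Y): not NE [P2→Q gives 6>3; P3→X gives 6>4]
(B,P,Z): not NE [P1→C gives 8>4; P2→Q gives 8>3; P3→X gives 6>5]
(B,Q,X): not NE [P1→A gives 8>5; P3→Y gives 9>6]
(B,Q,Y): not NE [P1→A gives 9>0]
(B,Q,Z): not NE [P1→A gives 6>5; P3→Y gives 9>7]
(C,P,X): not NE [P1→A gives 7>3]
(C,P,Y): not NE [P1→B gives 5>2; P3→X gives 7>5]
(C,P,Z): not NE [P2→Q gives 5>2; P3→X gives 7>4]
(C,Q,X): not NE [P1→A gives 8>0; P2→P gives 9>4; P3→Z gives 3>0]
(C,Q,Y): not NE [P1→A gives 9>3; P2→P gives 5>4; P3→Z gives 3>2]
(C,Q,Z): not NE [P1→A gives 6>4]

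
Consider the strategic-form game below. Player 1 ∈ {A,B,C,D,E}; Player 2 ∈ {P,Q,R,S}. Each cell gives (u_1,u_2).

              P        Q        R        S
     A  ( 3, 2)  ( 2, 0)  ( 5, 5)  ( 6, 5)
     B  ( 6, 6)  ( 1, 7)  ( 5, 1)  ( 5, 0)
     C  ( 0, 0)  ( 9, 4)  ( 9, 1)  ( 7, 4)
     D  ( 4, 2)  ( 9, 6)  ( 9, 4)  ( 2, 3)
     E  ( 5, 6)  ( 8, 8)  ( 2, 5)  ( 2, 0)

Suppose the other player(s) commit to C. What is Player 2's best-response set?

u_2(P vs C) = 0
u_2(Q vs C) = 4
u_2(R vs C) = 1
u_2(S vs C) = 4
max payoff 4 at {Q,S}

P2 best: {Q,S}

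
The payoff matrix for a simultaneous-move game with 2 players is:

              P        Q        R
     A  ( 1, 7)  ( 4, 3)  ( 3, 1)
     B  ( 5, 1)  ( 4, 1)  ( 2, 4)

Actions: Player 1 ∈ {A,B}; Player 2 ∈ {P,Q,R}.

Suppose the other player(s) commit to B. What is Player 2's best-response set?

argmax u_2 = {R}

u_2(P vs B) = 1
u_2(Q vs B) = 1
u_2(R vs B) = 4
max payoff 4 at {R}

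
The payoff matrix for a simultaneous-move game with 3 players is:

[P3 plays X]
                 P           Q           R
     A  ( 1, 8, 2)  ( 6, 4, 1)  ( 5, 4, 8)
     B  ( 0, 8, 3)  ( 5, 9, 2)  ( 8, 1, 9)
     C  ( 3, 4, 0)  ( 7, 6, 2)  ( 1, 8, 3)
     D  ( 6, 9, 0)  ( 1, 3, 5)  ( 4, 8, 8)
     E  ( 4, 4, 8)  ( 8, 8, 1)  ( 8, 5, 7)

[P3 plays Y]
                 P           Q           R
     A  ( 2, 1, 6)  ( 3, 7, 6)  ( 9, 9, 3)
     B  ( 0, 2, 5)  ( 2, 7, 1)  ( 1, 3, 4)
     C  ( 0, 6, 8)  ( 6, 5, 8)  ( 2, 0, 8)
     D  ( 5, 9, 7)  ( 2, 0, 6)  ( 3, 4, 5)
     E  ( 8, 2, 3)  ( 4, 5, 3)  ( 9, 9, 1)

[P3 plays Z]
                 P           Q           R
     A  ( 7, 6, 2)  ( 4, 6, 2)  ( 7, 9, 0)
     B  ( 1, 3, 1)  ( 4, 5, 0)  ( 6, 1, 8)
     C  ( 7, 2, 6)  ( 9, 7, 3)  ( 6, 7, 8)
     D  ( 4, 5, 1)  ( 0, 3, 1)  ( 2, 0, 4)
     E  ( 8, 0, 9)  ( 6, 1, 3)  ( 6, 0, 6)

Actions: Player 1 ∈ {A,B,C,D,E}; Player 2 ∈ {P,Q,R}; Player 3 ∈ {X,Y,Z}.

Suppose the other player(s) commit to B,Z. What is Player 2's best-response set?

u_2(P vs B,Z) = 3
u_2(Q vs B,Z) = 5
u_2(R vs B,Z) = 1
max payoff 5 at {Q}

BR_2 = {Q}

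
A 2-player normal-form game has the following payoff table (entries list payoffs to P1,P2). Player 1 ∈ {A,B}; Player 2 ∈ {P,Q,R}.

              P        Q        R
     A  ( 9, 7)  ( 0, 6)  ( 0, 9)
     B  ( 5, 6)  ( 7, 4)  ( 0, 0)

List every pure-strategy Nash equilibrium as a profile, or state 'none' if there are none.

(A,P): not NE [P2→R gives 9>7]
(A,Q): not NE [P1→B gives 7>0; P2→R gives 9>6]
(A,R): NE
(B,P): not NE [P1→A gives 9>5]
(B,Q): not NE [P2→P gives 6>4]
(B,R): not NE [P2→P gives 6>0]

PSNE = {(A,R)}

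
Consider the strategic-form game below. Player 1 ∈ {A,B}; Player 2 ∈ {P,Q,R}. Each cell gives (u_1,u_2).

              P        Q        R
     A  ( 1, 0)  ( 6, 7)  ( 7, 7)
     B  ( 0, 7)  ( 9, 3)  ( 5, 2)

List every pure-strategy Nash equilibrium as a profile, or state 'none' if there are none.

(A,P): not NE [P2→R gives 7>0]
(A,Q): not NE [P1→B gives 9>6]
(A,R): NE
(B,P): not NE [P1→A gives 1>0]
(B,Q): not NE [P2→P gives 7>3]
(B,R): not NE [P1→A gives 7>5; P2→P gives 7>2]

Nash profiles: (A,R)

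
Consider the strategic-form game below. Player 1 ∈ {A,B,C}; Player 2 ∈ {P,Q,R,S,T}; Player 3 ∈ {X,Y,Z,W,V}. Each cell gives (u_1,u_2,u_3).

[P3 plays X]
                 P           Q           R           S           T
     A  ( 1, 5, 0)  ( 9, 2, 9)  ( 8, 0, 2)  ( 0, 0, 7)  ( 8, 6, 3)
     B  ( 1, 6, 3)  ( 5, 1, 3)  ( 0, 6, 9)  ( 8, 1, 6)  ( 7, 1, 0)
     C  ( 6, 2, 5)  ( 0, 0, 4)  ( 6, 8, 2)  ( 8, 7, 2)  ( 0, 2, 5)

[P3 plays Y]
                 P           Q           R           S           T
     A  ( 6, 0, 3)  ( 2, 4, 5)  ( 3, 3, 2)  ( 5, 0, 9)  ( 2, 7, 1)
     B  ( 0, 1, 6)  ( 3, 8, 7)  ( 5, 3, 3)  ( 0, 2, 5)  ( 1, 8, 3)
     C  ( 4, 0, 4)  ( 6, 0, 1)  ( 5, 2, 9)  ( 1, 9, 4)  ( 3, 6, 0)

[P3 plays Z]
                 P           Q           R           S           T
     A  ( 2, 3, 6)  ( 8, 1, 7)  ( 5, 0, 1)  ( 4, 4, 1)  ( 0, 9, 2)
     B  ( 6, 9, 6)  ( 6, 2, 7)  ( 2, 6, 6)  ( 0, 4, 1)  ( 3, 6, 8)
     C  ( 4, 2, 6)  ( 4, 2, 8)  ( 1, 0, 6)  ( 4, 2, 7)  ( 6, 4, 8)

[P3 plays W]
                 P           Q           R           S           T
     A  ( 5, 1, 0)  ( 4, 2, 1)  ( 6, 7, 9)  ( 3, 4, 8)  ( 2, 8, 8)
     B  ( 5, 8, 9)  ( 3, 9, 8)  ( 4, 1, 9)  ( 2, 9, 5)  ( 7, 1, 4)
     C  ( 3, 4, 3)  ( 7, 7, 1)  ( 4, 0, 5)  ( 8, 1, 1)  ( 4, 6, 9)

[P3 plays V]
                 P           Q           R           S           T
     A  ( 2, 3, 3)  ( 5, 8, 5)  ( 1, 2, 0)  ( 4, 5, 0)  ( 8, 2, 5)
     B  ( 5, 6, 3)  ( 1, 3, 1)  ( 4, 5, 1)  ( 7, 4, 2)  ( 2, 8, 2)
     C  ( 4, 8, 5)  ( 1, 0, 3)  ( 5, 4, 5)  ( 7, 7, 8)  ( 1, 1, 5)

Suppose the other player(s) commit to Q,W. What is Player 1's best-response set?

P1 best: {C}

u_1(A vs Q,W) = 4
u_1(B vs Q,W) = 3
u_1(C vs Q,W) = 7
max payoff 7 at {C}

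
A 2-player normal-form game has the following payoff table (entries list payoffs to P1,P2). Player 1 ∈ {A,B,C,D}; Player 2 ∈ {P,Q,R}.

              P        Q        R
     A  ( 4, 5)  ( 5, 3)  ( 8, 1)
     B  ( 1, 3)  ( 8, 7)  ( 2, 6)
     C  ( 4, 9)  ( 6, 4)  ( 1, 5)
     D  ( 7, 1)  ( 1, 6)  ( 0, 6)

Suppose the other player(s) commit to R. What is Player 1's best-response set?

u_1(A vs R) = 8
u_1(B vs R) = 2
u_1(C vs R) = 1
u_1(D vs R) = 0
max payoff 8 at {A}

P1 best: {A}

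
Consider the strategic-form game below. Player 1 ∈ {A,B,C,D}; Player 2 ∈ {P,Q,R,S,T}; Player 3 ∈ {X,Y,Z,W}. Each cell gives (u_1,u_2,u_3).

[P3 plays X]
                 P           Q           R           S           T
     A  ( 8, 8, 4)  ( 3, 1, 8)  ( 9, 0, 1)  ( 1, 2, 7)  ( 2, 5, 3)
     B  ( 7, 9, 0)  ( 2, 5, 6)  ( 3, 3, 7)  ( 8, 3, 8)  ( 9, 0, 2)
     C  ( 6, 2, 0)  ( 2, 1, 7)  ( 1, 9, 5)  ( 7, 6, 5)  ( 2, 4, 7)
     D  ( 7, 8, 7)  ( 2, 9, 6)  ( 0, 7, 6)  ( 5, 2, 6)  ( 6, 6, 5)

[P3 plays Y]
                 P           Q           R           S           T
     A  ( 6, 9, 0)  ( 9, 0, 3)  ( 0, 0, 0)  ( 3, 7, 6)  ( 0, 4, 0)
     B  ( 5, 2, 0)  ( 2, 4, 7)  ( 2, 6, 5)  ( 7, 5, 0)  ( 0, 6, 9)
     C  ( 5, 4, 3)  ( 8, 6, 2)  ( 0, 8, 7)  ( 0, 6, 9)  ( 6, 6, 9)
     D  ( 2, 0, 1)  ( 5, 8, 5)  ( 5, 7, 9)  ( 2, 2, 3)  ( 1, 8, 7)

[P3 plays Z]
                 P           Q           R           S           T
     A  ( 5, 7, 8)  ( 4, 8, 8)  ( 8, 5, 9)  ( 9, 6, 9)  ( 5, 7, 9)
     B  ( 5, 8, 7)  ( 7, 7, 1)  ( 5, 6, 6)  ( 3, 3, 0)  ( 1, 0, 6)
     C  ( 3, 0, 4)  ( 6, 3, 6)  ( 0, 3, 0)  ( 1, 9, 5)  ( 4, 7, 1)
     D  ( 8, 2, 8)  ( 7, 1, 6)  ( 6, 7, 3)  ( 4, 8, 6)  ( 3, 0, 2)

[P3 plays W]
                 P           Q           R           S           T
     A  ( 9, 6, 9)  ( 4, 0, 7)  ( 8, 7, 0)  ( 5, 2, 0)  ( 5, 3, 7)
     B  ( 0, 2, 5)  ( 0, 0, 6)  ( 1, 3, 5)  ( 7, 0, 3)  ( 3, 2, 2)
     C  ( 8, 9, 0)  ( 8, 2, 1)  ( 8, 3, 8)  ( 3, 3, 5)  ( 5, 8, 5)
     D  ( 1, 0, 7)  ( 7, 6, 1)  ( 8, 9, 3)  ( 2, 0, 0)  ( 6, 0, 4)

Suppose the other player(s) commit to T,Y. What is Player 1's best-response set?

P1 best: {C}

u_1(A vs T,Y) = 0
u_1(B vs T,Y) = 0
u_1(C vs T,Y) = 6
u_1(D vs T,Y) = 1
max payoff 6 at {C}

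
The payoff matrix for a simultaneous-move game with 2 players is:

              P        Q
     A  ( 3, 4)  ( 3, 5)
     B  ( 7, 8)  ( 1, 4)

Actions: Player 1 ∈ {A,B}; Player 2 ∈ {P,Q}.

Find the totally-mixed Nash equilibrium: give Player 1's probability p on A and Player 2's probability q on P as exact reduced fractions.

P1 mixes 4/5 on A; P2 mixes 1/3 on P

P1 indiff ⇒ q·3+(1-q)·3 = q·7+(1-q)·1 ⇒ q(-4) = (1-q)(-2) ⇒ q = 1/3
P2 indiff ⇒ p·4+(1-p)·8 = p·5+(1-p)·4 ⇒ p(-1) = (1-p)(-4) ⇒ p = 4/5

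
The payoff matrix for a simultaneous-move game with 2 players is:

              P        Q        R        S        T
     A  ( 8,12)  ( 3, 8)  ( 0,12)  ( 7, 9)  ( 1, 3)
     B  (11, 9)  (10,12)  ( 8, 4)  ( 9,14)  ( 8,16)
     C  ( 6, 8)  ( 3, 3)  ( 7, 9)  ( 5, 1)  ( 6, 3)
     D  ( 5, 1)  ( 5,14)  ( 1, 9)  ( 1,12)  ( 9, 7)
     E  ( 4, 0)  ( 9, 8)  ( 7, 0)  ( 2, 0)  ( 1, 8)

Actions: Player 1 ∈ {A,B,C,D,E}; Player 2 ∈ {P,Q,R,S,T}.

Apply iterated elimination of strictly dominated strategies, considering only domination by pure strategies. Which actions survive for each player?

Survivors P1:{B,D} P2:{Q,S,T}

P1 drop A (B beats it: P:11>8 Q:10>3 R:8>0 S:9>7 T:8>1)
P1 drop C (B beats it: P:11>6 Q:10>3 R:8>7 S:9>5 T:8>6)
P1 drop E (B beats it: P:11>4 Q:10>9 R:8>7 S:9>2 T:8>1)
P2 drop P (Q beats it: B:12>9 D:14>1)
P2 drop R (Q beats it: B:12>4 D:14>9)
P1→{B,D} P2→{Q,S,T}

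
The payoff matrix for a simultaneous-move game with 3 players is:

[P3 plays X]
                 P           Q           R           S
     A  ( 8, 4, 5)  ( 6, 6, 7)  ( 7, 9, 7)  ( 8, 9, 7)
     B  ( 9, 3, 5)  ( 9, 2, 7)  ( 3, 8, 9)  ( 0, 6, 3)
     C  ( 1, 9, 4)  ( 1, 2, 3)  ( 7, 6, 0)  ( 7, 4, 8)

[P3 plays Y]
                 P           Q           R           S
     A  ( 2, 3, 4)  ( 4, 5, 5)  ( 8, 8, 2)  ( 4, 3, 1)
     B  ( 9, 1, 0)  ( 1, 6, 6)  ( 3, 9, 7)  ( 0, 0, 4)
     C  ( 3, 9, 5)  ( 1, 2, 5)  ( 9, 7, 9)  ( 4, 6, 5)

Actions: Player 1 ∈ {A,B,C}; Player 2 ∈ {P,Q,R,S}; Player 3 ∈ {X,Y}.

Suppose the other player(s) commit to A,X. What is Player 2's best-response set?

P2 best: {R,S}

u_2(P vs A,X) = 4
u_2(Q vs A,X) = 6
u_2(R vs A,X) = 9
u_2(S vs A,X) = 9
max payoff 9 at {R,S}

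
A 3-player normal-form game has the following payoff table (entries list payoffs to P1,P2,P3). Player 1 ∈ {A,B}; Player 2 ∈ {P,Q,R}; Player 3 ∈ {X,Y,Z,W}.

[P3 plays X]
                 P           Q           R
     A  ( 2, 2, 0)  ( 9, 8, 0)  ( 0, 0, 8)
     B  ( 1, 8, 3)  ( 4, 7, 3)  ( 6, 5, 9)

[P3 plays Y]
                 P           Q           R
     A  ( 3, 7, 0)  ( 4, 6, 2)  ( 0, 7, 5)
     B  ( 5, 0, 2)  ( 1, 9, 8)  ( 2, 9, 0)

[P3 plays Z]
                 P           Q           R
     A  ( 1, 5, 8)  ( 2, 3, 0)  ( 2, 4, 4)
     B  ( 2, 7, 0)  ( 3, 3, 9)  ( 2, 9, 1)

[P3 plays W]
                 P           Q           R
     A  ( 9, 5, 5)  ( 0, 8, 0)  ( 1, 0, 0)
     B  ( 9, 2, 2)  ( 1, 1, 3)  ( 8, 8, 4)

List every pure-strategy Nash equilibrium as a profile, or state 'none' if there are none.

(A,P,X): not NE [P2→Q gives 8>2; P3→Z gives 8>0]
(A,P,Y): not NE [P1→B gives 5>3; P3→Z gives 8>0]
(A,P,Z): not NE [P1→B gives 2>1]
(A,P,W): not NE [P2→Q gives 8>5; P3→Z gives 8>5]
(A,Q,X): not NE [P3→Y gives 2>0]
(A,Q,Y): not NE [P2→R gives 7>6]
(A,Q,Z): not NE [P1→B gives 3>2; P2→P gives 5>3; P3→Y gives 2>0]
(A,Q,W): not NE [P1→B gives 1>0; P3→Y gives 2>0]
(A,R,X): not NE [P1→B gives 6>0; P2→Q gives 8>0]
(A,R,Y): not NE [P1→B gives 2>0; P3→X gives 8>5]
(A,R,Z): not NE [P2→P gives 5>4; P3→X gives 8>4]
(A,R,W): not NE [P1→B gives 8>1; P2→Q gives 8>0; P3→X gives 8>0]
(B,P,X): not NE [P1→A gives 2>1]
(B,P,Y): not NE [P2→R gives 9>0; P3→X gives 3>2]
(B,P,Z): not NE [P2→R gives 9>7; P3→X gives 3>0]
(B,P,W): not NE [P2→R gives 8>2; P3→X gives 3>2]
(B,Q,X): not NE [P1→A gives 9>4; P2→P gives 8>7; P3→Z gives 9>3]
(B,Q,Y): not NE [P1→A gives 4>1; P3→Z gives 9>8]
(B,Q,Z): not NE [P2→R gives 9>3]
(B,Q,W): not NE [P2→R gives 8>1; P3→Z gives 9>3]
(B,R,X): not NE [P2→P gives 8>5]
(B,R,Y): not NE [P3→X gives 9>0]
(B,R,Z): not NE [P3→X gives 9>1]
(B,R,W): not NE [P3→X gives 9>4]

Equilibria: none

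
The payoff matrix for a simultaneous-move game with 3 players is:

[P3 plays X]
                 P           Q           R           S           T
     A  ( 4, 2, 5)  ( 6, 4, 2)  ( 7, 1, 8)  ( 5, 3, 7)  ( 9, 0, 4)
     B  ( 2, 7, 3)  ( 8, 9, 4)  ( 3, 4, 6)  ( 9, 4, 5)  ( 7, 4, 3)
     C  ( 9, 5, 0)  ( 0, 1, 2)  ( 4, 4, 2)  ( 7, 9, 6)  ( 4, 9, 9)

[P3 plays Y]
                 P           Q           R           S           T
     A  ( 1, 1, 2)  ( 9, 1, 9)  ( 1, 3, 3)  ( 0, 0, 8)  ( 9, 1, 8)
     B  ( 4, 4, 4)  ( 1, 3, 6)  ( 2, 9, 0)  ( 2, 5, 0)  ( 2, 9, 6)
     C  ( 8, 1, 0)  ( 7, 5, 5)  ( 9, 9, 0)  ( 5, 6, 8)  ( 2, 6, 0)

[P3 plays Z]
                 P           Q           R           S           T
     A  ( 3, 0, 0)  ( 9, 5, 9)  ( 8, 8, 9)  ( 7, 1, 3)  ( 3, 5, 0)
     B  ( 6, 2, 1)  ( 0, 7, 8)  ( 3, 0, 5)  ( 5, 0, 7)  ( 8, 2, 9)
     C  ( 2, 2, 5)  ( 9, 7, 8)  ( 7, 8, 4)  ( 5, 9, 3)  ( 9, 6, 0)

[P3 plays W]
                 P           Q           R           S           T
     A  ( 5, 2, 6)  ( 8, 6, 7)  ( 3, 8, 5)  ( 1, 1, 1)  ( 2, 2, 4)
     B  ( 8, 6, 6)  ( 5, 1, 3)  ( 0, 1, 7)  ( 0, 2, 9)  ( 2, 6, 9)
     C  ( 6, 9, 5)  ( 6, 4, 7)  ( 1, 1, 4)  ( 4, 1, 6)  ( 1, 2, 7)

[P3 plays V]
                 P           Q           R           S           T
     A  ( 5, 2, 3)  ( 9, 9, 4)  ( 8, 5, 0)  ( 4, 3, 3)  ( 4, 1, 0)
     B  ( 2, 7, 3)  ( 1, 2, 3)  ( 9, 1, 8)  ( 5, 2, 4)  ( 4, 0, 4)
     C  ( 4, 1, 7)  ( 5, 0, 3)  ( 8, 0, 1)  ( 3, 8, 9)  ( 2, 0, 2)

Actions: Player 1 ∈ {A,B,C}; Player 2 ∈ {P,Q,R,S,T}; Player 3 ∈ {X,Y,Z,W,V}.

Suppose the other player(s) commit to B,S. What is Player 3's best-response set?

u_3(X vs B,S) = 5
u_3(Y vs B,S) = 0
u_3(Z vs B,S) = 7
u_3(W vs B,S) = 9
u_3(V vs B,S) = 4
max payoff 9 at {W}

argmax u_3 = {W}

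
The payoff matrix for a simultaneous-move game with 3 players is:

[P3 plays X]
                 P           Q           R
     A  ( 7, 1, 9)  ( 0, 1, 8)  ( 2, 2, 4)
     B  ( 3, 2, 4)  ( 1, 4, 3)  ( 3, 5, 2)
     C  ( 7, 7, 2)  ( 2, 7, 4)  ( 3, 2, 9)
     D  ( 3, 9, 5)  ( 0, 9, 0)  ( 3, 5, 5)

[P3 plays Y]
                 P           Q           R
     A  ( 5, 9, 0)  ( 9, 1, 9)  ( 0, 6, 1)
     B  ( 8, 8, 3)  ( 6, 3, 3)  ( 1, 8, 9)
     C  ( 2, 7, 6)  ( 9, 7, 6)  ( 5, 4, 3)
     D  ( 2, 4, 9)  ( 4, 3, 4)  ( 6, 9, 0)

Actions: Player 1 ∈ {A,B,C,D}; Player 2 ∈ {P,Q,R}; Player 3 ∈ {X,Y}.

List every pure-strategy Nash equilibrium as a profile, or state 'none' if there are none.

(A,P,X): not NE [P2→R gives 2>1]
(A,P,Y): not NE [P1→B gives 8>5; P3→X gives 9>0]
(A,Q,X): not NE [P1→C gives 2>0; P2→R gives 2>1; P3→Y gives 9>8]
(A,Q,Y): not NE [P2→P gives 9>1]
(A,R,X): not NE [P1→D gives 3>2]
(A,R,Y): not NE [P1→D gives 6>0; P2→P gives 9>6; P3→X gives 4>1]
(B,P,X): not NE [P1→C gives 7>3; P2→R gives 5>2]
(B,P,Y): not NE [P3→X gives 4>3]
(B,Q,X): not NE [P1→C gives 2>1; P2→R gives 5>4]
(B,Q,Y): not NE [P1→C gives 9>6; P2→R gives 8>3]
(B,R,X): not NE [P3→Y gives 9>2]
(B,R,Y): not NE [P1→D gives 6>1]
(C,P,X): not NE [P3→Y gives 6>2]
(C,P,Y): not NE [P1→B gives 8>2]
(C,Q,X): not NE [P3→Y gives 6>4]
(C,Q,Y): NE
(C,R,X): not NE [P2→Q gives 7>2]
(C,R,Y): not NE [P1→D gives 6>5; P2→Q gives 7>4; P3→X gives 9>3]
(D,P,X): not NE [P1→C gives 7>3; P3→Y gives 9>5]
(D,P,Y): not NE [P1→B gives 8>2; P2→R gives 9>4]
(D,Q,X): not NE [P1→C gives 2>0; P3→Y gives 4>0]
(D,Q,Y): not NE [P1→C gives 9>4; P2→R gives 9>3]
(D,R,X): not NE [P2→Q gives 9>5]
(D,R,Y): not NE [P3→X gives 5>0]

Nash profiles: (C,Q,Y)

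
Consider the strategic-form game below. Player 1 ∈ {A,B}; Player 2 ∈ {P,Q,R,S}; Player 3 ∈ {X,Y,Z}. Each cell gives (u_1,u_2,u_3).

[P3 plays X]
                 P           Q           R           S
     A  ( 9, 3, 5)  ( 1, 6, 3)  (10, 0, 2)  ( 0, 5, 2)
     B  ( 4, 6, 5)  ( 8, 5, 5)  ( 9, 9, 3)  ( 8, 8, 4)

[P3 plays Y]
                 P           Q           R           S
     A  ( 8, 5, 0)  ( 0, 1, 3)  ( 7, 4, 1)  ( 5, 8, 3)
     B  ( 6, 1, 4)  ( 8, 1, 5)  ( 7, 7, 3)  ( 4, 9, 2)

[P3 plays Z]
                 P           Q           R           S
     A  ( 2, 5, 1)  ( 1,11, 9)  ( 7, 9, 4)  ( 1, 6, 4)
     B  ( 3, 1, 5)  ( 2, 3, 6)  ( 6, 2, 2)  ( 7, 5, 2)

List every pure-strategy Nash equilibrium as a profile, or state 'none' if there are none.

PSNE: ∅

(A,P,X): not NE [P2→Q gives 6>3]
(A,P,Y): not NE [P2→S gives 8>5; P3→X gives 5>0]
(A,P,Z): not NE [P1→B gives 3>2; P2→Q gives 11>5; P3→X gives 5>1]
(A,Q,X): not NE [P1→B gives 8>1; P3→Z gives 9>3]
(A,Q,Y): not NE [P1→B gives 8>0; P2→S gives 8>1; P3→Z gives 9>3]
(A,Q,Z): not NE [P1→B gives 2>1]
(A,R,X): not NE [P2→Q gives 6>0; P3→Z gives 4>2]
(A,R,Y): not NE [P2→S gives 8>4; P3→Z gives 4>1]
(A,R,Z): not NE [P2→Q gives 11>9]
(A,S,X): not NE [P1→B gives 8>0; P2→Q gives 6>5; P3→Z gives 4>2]
(A,S,Y): not NE [P3→Z gives 4>3]
(A,S,Z): not NE [P1→B gives 7>1; P2→Q gives 11>6]
(B,P,X): not NE [P1→A gives 9>4; P2→R gives 9>6]
(B,P,Y): not NE [P1→A gives 8>6; P2→S gives 9>1; P3→Z gives 5>4]
(B,P,Z): not NE [P2→S gives 5>1]
(B,Q,X): not NE [P2→R gives 9>5; P3→Z gives 6>5]
(B,Q,Y): not NE [P2→S gives 9>1; P3→Z gives 6>5]
(B,Q,Z): not NE [P2→S gives 5>3]
(B,R,X): not NE [P1→A gives 10>9]
(B,R,Y): not NE [P2→S gives 9>7]
(B,R,Z): not NE [P1→A gives 7>6; P2→S gives 5>2; P3→Y gives 3>2]
(B,S,X): not NE [P2→R gives 9>8]
(B,S,Y): not NE [P1→A gives 5>4; P3→X gives 4>2]
(B,S,Z): not NE [P3→X gives 4>2]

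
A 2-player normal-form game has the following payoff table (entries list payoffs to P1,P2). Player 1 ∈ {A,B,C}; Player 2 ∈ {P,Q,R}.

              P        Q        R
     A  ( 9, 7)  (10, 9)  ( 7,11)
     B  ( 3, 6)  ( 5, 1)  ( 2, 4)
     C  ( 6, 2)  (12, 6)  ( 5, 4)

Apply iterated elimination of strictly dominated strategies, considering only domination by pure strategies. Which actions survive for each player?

Survivors P1:{A,C} P2:{Q,R}

P1 drop B (A beats it: P:9>3 Q:10>5 R:7>2)
P2 drop P (Q beats it: A:9>7 C:6>2)
P1→{A,C} P2→{Q,R}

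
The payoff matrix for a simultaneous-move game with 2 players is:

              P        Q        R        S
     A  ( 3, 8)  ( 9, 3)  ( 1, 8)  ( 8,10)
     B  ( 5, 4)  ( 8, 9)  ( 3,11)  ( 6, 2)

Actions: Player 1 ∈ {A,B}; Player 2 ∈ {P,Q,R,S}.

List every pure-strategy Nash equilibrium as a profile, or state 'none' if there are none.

(A,P): not NE [P1→B gives 5>3; P2→S gives 10>8]
(A,Q): not NE [P2→S gives 10>3]
(A,R): not NE [P1→B gives 3>1; P2→S gives 10>8]
(A,S): NE
(B,P): not NE [P2→R gives 11>4]
(B,Q): not NE [P1→A gives 9>8; P2→R gives 11>9]
(B,R): NE
(B,S): not NE [P1→A gives 8>6; P2→R gives 11>2]

PSNE = {(A,S), (B,R)}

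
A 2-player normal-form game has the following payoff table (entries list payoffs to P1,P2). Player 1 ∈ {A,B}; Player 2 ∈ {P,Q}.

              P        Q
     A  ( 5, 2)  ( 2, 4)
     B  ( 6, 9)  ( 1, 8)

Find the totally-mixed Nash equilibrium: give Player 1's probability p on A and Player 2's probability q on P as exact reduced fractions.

(p,q) = (1/3, 1/2)

P1 indiff ⇒ q·5+(1-q)·2 = q·6+(1-q)·1 ⇒ q(-1) = (1-q)(-1) ⇒ q = 1/2
P2 indiff ⇒ p·2+(1-p)·9 = p·4+(1-p)·8 ⇒ p(-2) = (1-p)(-1) ⇒ p = 1/3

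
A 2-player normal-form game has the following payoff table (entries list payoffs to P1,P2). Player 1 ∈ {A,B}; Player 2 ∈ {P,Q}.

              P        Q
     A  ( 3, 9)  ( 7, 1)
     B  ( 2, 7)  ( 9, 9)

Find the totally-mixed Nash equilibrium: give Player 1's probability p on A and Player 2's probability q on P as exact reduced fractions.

P1 indiff ⇒ q·3+(1-q)·7 = q·2+(1-q)·9 ⇒ q(1) = (1-q)(2) ⇒ q = 2/3
P2 indiff ⇒ p·9+(1-p)·7 = p·1+(1-p)·9 ⇒ p(8) = (1-p)(2) ⇒ p = 1/5

(p,q) = (1/5, 2/3)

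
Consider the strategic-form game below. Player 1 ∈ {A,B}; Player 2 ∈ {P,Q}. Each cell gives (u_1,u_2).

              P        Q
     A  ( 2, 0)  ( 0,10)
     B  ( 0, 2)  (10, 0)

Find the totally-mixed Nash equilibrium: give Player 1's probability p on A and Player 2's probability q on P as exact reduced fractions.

p=1/6, q=5/6

P1 indiff ⇒ q·2+(1-q)·0 = q·0+(1-q)·10 ⇒ q(2) = (1-q)(10) ⇒ q = 5/6
P2 indiff ⇒ p·0+(1-p)·2 = p·10+(1-p)·0 ⇒ p(-10) = (1-p)(-2) ⇒ p = 1/6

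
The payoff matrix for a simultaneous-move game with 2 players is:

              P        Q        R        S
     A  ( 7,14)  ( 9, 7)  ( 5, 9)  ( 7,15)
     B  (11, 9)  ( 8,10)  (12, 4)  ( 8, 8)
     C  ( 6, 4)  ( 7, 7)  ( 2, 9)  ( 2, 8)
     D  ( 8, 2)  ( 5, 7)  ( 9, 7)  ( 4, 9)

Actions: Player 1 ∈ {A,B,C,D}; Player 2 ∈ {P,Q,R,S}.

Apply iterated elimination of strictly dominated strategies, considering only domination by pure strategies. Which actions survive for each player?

P1 drop C (A beats it: P:7>6 Q:9>7 R:5>2 S:7>2)
P1 drop D (B beats it: P:11>8 Q:8>5 R:12>9 S:8>4)
P2 drop R (P beats it: A:14>9 B:9>4)
P1→{A,B} P2→{P,Q,S}

Remaining: P1:{A,B} P2:{P,Q,S}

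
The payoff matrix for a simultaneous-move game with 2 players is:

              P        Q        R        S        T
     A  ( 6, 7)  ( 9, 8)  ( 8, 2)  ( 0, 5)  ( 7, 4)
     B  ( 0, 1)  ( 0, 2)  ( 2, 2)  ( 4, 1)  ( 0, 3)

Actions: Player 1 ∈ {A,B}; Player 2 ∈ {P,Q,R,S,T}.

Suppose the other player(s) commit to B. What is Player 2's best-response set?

BR_2 = {T}

u_2(P vs B) = 1
u_2(Q vs B) = 2
u_2(R vs B) = 2
u_2(S vs B) = 1
u_2(T vs B) = 3
max payoff 3 at {T}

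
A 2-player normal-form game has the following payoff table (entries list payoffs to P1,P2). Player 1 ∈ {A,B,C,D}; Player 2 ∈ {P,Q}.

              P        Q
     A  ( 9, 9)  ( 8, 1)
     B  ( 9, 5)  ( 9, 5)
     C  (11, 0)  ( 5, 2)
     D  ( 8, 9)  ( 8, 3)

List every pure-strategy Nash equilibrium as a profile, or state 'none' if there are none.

Nash profiles: (B,Q)

(A,P): not NE [P1→C gives 11>9]
(A,Q): not NE [P1→B gives 9>8; P2→P gives 9>1]
(B,P): not NE [P1→C gives 11>9]
(B,Q): NE
(C,P): not NE [P2→Q gives 2>0]
(C,Q): not NE [P1→B gives 9>5]
(D,P): not NE [P1→C gives 11>8]
(D,Q): not NE [P1→B gives 9>8; P2→P gives 9>3]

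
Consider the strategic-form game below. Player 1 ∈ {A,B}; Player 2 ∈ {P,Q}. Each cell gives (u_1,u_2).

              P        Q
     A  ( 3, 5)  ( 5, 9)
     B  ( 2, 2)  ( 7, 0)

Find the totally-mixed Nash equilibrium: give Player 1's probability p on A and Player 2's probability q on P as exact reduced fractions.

P1 indiff ⇒ q·3+(1-q)·5 = q·2+(1-q)·7 ⇒ q(1) = (1-q)(2) ⇒ q = 2/3
P2 indiff ⇒ p·5+(1-p)·2 = p·9+(1-p)·0 ⇒ p(-4) = (1-p)(-2) ⇒ p = 1/3

p=1/3, q=2/3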